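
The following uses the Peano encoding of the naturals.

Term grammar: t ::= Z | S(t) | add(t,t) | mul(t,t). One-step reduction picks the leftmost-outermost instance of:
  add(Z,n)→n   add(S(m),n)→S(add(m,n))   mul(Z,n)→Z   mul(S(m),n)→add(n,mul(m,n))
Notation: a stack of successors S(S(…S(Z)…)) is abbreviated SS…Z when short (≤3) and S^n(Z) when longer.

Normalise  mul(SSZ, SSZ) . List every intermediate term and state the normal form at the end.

Answer: normal form = S^4(Z)  (in 9 steps)

Derivation:
  start: mul(SSZ, SSZ)
  →1  add(SSZ, mul(SZ, SSZ))
  →2  S(add(SZ, mul(SZ, SSZ)))
  →3  S(S(add(Z, mul(SZ, SSZ))))
  →4  S(S(mul(SZ, SSZ)))
  →5  S(S(add(SSZ, mul(Z, SSZ))))
  →6  S(S(S(add(SZ, mul(Z, SSZ)))))
  →7  S(S(S(S(add(Z, mul(Z, SSZ))))))
  →8  S(S(S(S(mul(Z, SSZ)))))
  →9  S^4(Z)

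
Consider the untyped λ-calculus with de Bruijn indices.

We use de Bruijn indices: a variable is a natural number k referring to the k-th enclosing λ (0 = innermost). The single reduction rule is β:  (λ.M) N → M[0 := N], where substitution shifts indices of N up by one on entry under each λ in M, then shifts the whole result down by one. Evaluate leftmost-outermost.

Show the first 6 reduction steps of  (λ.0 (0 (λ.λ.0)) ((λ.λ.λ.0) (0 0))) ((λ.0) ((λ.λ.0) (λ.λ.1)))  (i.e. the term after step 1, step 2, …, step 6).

  start: (λ.0 (0 (λ.λ.0)) ((λ.λ.λ.0) (0 0))) ((λ.0) ((λ.λ.0) (λ.λ.1)))
  step 1: (λ.0) ((λ.λ.0) (λ.λ.1)) ((λ.0) ((λ.λ.0) (λ.λ.1)) (λ.λ.0)) ((λ.λ.λ.0) ((λ.0) ((λ.λ.0) (λ.λ.1)) ((λ.0) ((λ.λ.0) (λ.λ.1)))))
  step 2: (λ.λ.0) (λ.λ.1) ((λ.0) ((λ.λ.0) (λ.λ.1)) (λ.λ.0)) ((λ.λ.λ.0) ((λ.0) ((λ.λ.0) (λ.λ.1)) ((λ.0) ((λ.λ.0) (λ.λ.1)))))
  step 3: (λ.0) ((λ.0) ((λ.λ.0) (λ.λ.1)) (λ.λ.0)) ((λ.λ.λ.0) ((λ.0) ((λ.λ.0) (λ.λ.1)) ((λ.0) ((λ.λ.0) (λ.λ.1)))))
  step 4: (λ.0) ((λ.λ.0) (λ.λ.1)) (λ.λ.0) ((λ.λ.λ.0) ((λ.0) ((λ.λ.0) (λ.λ.1)) ((λ.0) ((λ.λ.0) (λ.λ.1)))))
  step 5: (λ.λ.0) (λ.λ.1) (λ.λ.0) ((λ.λ.λ.0) ((λ.0) ((λ.λ.0) (λ.λ.1)) ((λ.0) ((λ.λ.0) (λ.λ.1)))))
  step 6: (λ.0) (λ.λ.0) ((λ.λ.λ.0) ((λ.0) ((λ.λ.0) (λ.λ.1)) ((λ.0) ((λ.λ.0) (λ.λ.1)))))

Answer: after 6 steps: (λ.0) (λ.λ.0) ((λ.λ.λ.0) ((λ.0) ((λ.λ.0) (λ.λ.1)) ((λ.0) ((λ.λ.0) (λ.λ.1)))))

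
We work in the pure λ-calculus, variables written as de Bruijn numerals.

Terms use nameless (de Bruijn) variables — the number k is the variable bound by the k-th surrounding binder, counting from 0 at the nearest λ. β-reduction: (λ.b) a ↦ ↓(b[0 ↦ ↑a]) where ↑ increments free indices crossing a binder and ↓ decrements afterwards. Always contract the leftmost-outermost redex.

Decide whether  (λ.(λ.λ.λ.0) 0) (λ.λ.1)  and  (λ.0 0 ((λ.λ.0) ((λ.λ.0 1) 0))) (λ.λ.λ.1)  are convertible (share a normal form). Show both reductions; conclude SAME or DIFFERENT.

Answer: SAME — A ⇓ λ.λ.0, B ⇓ λ.λ.0

Derivation:
Term A:
  start: (λ.(λ.λ.λ.0) 0) (λ.λ.1)
  [1] (λ.λ.λ.0) (λ.λ.1)
  [2] λ.λ.0

Term B:
  start: (λ.0 0 ((λ.λ.0) ((λ.λ.0 1) 0))) (λ.λ.λ.1)
  [1] (λ.λ.λ.1) (λ.λ.λ.1) ((λ.λ.0) ((λ.λ.0 1) (λ.λ.λ.1)))
  [2] (λ.λ.1) ((λ.λ.0) ((λ.λ.0 1) (λ.λ.λ.1)))
  [3] λ.(λ.λ.0) ((λ.λ.0 1) (λ.λ.λ.1))
  [4] λ.λ.0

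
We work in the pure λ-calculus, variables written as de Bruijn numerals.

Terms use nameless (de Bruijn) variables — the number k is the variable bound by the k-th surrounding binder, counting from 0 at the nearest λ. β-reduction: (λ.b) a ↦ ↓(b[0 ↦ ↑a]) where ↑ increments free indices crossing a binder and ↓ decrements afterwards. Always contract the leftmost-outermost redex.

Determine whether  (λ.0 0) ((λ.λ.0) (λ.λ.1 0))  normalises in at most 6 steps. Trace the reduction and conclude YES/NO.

  start: (λ.0 0) ((λ.λ.0) (λ.λ.1 0))
  step 1: (λ.λ.0) (λ.λ.1 0) ((λ.λ.0) (λ.λ.1 0))
  step 2: (λ.0) ((λ.λ.0) (λ.λ.1 0))
  step 3: (λ.λ.0) (λ.λ.1 0)
  step 4: λ.0

Answer: YES — reaches normal form λ.0 in 4 ≤ 6 steps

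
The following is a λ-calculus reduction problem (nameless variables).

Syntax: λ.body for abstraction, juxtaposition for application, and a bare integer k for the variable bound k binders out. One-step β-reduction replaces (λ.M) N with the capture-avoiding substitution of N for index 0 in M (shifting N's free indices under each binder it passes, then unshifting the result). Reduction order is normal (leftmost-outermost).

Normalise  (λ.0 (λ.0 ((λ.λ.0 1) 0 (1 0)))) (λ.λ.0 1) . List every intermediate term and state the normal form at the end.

Answer: normal form = λ.0 (λ.0 (0 0))  (in 6 steps)

Derivation:
  start: (λ.0 (λ.0 ((λ.λ.0 1) 0 (1 0)))) (λ.λ.0 1)
  [1] (λ.λ.0 1) (λ.0 ((λ.λ.0 1) 0 ((λ.λ.0 1) 0)))
  [2] λ.0 (λ.0 ((λ.λ.0 1) 0 ((λ.λ.0 1) 0)))
  [3] λ.0 (λ.0 ((λ.0 1) ((λ.λ.0 1) 0)))
  [4] λ.0 (λ.0 ((λ.λ.0 1) 0 0))
  [5] λ.0 (λ.0 ((λ.0 1) 0))
  [6] λ.0 (λ.0 (0 0))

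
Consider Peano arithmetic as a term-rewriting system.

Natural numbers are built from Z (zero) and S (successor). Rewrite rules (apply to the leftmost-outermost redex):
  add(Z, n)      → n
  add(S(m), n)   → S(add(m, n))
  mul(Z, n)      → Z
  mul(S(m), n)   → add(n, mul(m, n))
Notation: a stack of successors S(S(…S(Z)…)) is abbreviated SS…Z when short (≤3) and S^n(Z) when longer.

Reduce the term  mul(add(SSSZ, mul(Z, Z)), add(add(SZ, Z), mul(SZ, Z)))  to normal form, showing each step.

  start: mul(add(SSSZ, mul(Z, Z)), add(add(SZ, Z), mul(SZ, Z)))
  [1] mul(S(add(SSZ, mul(Z, Z))), add(add(SZ, Z), mul(SZ, Z)))
  [2] add(add(add(SZ, Z), mul(SZ, Z)), mul(add(SSZ, mul(Z, Z)), add(add(SZ, Z), mul(SZ, Z))))
  [3] add(add(S(add(Z, Z)), mul(SZ, Z)), mul(add(SSZ, mul(Z, Z)), add(add(SZ, Z), mul(SZ, Z))))
  [4] add(S(add(add(Z, Z), mul(SZ, Z))), mul(add(SSZ, mul(Z, Z)), add(add(SZ, Z), mul(SZ, Z))))
  [5] S(add(add(add(Z, Z), mul(SZ, Z)), mul(add(SSZ, mul(Z, Z)), add(add(SZ, Z), mul(SZ, Z)))))
  [6] S(add(add(Z, mul(SZ, Z)), mul(add(SSZ, mul(Z, Z)), add(add(SZ, Z), mul(SZ, Z)))))
  [7] S(add(mul(SZ, Z), mul(add(SSZ, mul(Z, Z)), add(add(SZ, Z), mul(SZ, Z)))))
  [8] S(add(add(Z, mul(Z, Z)), mul(add(SSZ, mul(Z, Z)), add(add(SZ, Z), mul(SZ, Z)))))
  [9] S(add(mul(Z, Z), mul(add(SSZ, mul(Z, Z)), add(add(SZ, Z), mul(SZ, Z)))))
  [10] S(add(Z, mul(add(SSZ, mul(Z, Z)), add(add(SZ, Z), mul(SZ, Z)))))
  [11] S(mul(add(SSZ, mul(Z, Z)), add(add(SZ, Z), mul(SZ, Z))))
  [12] S(mul(S(add(SZ, mul(Z, Z))), add(add(SZ, Z), mul(SZ, Z))))
  [13] S(add(add(add(SZ, Z), mul(SZ, Z)), mul(add(SZ, mul(Z, Z)), add(add(SZ, Z), mul(SZ, Z)))))
  [14] S(add(add(S(add(Z, Z)), mul(SZ, Z)), mul(add(SZ, mul(Z, Z)), add(add(SZ, Z), mul(SZ, Z)))))
  [15] S(add(S(add(add(Z, Z), mul(SZ, Z))), mul(add(SZ, mul(Z, Z)), add(add(SZ, Z), mul(SZ, Z)))))
  [16] S(S(add(add(add(Z, Z), mul(SZ, Z)), mul(add(SZ, mul(Z, Z)), add(add(SZ, Z), mul(SZ, Z))))))
  [17] S(S(add(add(Z, mul(SZ, Z)), mul(add(SZ, mul(Z, Z)), add(add(SZ, Z), mul(SZ, Z))))))
  [18] S(S(add(mul(SZ, Z), mul(add(SZ, mul(Z, Z)), add(add(SZ, Z), mul(SZ, Z))))))
  [19] S(S(add(add(Z, mul(Z, Z)), mul(add(SZ, mul(Z, Z)), add(add(SZ, Z), mul(SZ, Z))))))
  [20] S(S(add(mul(Z, Z), mul(add(SZ, mul(Z, Z)), add(add(SZ, Z), mul(SZ, Z))))))
  [21] S(S(add(Z, mul(add(SZ, mul(Z, Z)), add(add(SZ, Z), mul(SZ, Z))))))
  [22] S(S(mul(add(SZ, mul(Z, Z)), add(add(SZ, Z), mul(SZ, Z)))))
  [23] S(S(mul(S(add(Z, mul(Z, Z))), add(add(SZ, Z), mul(SZ, Z)))))
  [24] S(S(add(add(add(SZ, Z), mul(SZ, Z)), mul(add(Z, mul(Z, Z)), add(add(SZ, Z), mul(SZ, Z))))))
  [25] S(S(add(add(S(add(Z, Z)), mul(SZ, Z)), mul(add(Z, mul(Z, Z)), add(add(SZ, Z), mul(SZ, Z))))))
  [26] S(S(add(S(add(add(Z, Z), mul(SZ, Z))), mul(add(Z, mul(Z, Z)), add(add(SZ, Z), mul(SZ, Z))))))
  [27] S(S(S(add(add(add(Z, Z), mul(SZ, Z)), mul(add(Z, mul(Z, Z)), add(add(SZ, Z), mul(SZ, Z)))))))
  [28] S(S(S(add(add(Z, mul(SZ, Z)), mul(add(Z, mul(Z, Z)), add(add(SZ, Z), mul(SZ, Z)))))))
  [29] S(S(S(add(mul(SZ, Z), mul(add(Z, mul(Z, Z)), add(add(SZ, Z), mul(SZ, Z)))))))
  [30] S(S(S(add(add(Z, mul(Z, Z)), mul(add(Z, mul(Z, Z)), add(add(SZ, Z), mul(SZ, Z)))))))
  [31] S(S(S(add(mul(Z, Z), mul(add(Z, mul(Z, Z)), add(add(SZ, Z), mul(SZ, Z)))))))
  [32] S(S(S(add(Z, mul(add(Z, mul(Z, Z)), add(add(SZ, Z), mul(SZ, Z)))))))
  [33] S(S(S(mul(add(Z, mul(Z, Z)), add(add(SZ, Z), mul(SZ, Z))))))
  [34] S(S(S(mul(mul(Z, Z), add(add(SZ, Z), mul(SZ, Z))))))
  [35] S(S(S(mul(Z, add(add(SZ, Z), mul(SZ, Z))))))
  [36] SSSZ

Answer: normal form = SSSZ  (in 36 steps)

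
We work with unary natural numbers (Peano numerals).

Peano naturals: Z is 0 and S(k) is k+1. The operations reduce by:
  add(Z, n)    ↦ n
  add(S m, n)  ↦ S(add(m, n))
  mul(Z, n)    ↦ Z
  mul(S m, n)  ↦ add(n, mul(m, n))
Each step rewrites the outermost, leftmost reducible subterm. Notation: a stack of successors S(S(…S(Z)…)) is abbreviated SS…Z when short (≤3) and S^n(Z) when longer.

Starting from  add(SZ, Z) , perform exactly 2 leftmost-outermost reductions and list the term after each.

  start: add(SZ, Z)
  [1] S(add(Z, Z))
  [2] SZ

Answer: after 2 steps: SZ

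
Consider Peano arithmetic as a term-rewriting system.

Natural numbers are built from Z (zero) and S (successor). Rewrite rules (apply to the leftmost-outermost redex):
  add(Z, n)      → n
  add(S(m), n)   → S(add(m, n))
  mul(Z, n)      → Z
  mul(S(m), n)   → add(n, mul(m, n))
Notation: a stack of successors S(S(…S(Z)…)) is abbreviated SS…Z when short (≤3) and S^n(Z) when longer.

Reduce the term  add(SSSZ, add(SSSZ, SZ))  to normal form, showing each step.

  start: add(SSSZ, add(SSSZ, SZ))
  [1] S(add(SSZ, add(SSSZ, SZ)))
  [2] S(S(add(SZ, add(SSSZ, SZ))))
  [3] S(S(S(add(Z, add(SSSZ, SZ)))))
  [4] S(S(S(add(SSSZ, SZ))))
  [5] S(S(S(S(add(SSZ, SZ)))))
  [6] S(S(S(S(S(add(SZ, SZ))))))
  [7] S(S(S(S(S(S(add(Z, SZ)))))))
  [8] S^7(Z)

Answer: normal form = S^7(Z)  (in 8 steps)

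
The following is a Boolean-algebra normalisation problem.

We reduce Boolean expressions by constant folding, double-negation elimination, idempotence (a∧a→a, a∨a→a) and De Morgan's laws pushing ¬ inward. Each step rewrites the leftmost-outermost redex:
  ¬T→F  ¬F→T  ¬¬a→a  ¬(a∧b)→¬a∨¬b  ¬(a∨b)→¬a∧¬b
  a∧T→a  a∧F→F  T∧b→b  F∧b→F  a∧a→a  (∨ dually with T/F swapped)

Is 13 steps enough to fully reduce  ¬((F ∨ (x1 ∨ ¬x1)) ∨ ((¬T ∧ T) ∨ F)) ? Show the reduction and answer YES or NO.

Answer: YES — reaches normal form ¬x1 ∧ x1 in 13 ≤ 13 steps

Derivation:
  start: ¬((F ∨ (x1 ∨ ¬x1)) ∨ ((¬T ∧ T) ∨ F))
  →1  ¬(F ∨ (x1 ∨ ¬x1)) ∧ ¬((¬T ∧ T) ∨ F)
  →2  (¬F ∧ ¬(x1 ∨ ¬x1)) ∧ ¬((¬T ∧ T) ∨ F)
  →3  (T ∧ ¬(x1 ∨ ¬x1)) ∧ ¬((¬T ∧ T) ∨ F)
  →4  ¬(x1 ∨ ¬x1) ∧ ¬((¬T ∧ T) ∨ F)
  →5  (¬x1 ∧ ¬¬x1) ∧ ¬((¬T ∧ T) ∨ F)
  →6  (¬x1 ∧ x1) ∧ ¬((¬T ∧ T) ∨ F)
  →7  (¬x1 ∧ x1) ∧ (¬(¬T ∧ T) ∧ ¬F)
  →8  (¬x1 ∧ x1) ∧ ((¬¬T ∨ ¬T) ∧ ¬F)
  →9  (¬x1 ∧ x1) ∧ ((T ∨ ¬T) ∧ ¬F)
  →10  (¬x1 ∧ x1) ∧ (T ∧ ¬F)
  →11  (¬x1 ∧ x1) ∧ ¬F
  →12  (¬x1 ∧ x1) ∧ T
  →13  ¬x1 ∧ x1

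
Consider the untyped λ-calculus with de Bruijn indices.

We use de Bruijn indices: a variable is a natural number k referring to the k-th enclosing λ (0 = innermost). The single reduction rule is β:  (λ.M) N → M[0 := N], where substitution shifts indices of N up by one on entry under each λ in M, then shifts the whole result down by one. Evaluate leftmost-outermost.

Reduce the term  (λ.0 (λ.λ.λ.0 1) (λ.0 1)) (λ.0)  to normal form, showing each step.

  start: (λ.0 (λ.λ.λ.0 1) (λ.0 1)) (λ.0)
  →1  (λ.0) (λ.λ.λ.0 1) (λ.0 (λ.0))
  →2  (λ.λ.λ.0 1) (λ.0 (λ.0))
  →3  λ.λ.0 1

Answer: normal form = λ.λ.0 1  (in 3 steps)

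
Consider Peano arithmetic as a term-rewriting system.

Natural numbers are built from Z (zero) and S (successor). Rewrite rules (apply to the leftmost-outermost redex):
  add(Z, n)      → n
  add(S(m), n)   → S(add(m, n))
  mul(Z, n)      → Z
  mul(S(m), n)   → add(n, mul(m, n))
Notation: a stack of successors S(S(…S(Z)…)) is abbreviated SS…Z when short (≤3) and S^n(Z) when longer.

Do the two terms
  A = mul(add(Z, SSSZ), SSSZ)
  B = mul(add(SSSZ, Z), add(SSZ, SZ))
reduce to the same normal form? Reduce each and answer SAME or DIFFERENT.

Answer: SAME — A ⇓ S^9(Z), B ⇓ S^9(Z)

Derivation:
Term A:
  start: mul(add(Z, SSSZ), SSSZ)
  [1] mul(SSSZ, SSSZ)
  [2] add(SSSZ, mul(SSZ, SSSZ))
  [3] S(add(SSZ, mul(SSZ, SSSZ)))
  [4] S(S(add(SZ, mul(SSZ, SSSZ))))
  [5] S(S(S(add(Z, mul(SSZ, SSSZ)))))
  [6] S(S(S(mul(SSZ, SSSZ))))
  [7] S(S(S(add(SSSZ, mul(SZ, SSSZ)))))
  [8] S(S(S(S(add(SSZ, mul(SZ, SSSZ))))))
  [9] S(S(S(S(S(add(SZ, mul(SZ, SSSZ)))))))
  [10] S(S(S(S(S(S(add(Z, mul(SZ, SSSZ))))))))
  [11] S(S(S(S(S(S(mul(SZ, SSSZ)))))))
  [12] S(S(S(S(S(S(add(SSSZ, mul(Z, SSSZ))))))))
  [13] S(S(S(S(S(S(S(add(SSZ, mul(Z, SSSZ)))))))))
  [14] S(S(S(S(S(S(S(S(add(SZ, mul(Z, SSSZ))))))))))
  [15] S(S(S(S(S(S(S(S(S(add(Z, mul(Z, SSSZ)))))))))))
  [16] S(S(S(S(S(S(S(S(S(mul(Z, SSSZ))))))))))
  [17] S^9(Z)

Term B:
  start: mul(add(SSSZ, Z), add(SSZ, SZ))
  [1] mul(S(add(SSZ, Z)), add(SSZ, SZ))
  [2] add(add(SSZ, SZ), mul(add(SSZ, Z), add(SSZ, SZ)))
  [3] add(S(add(SZ, SZ)), mul(add(SSZ, Z), add(SSZ, SZ)))
  [4] S(add(add(SZ, SZ), mul(add(SSZ, Z), add(SSZ, SZ))))
  [5] S(add(S(add(Z, SZ)), mul(add(SSZ, Z), add(SSZ, SZ))))
  [6] S(S(add(add(Z, SZ), mul(add(SSZ, Z), add(SSZ, SZ)))))
  [7] S(S(add(SZ, mul(add(SSZ, Z), add(SSZ, SZ)))))
  [8] S(S(S(add(Z, mul(add(SSZ, Z), add(SSZ, SZ))))))
  [9] S(S(S(mul(add(SSZ, Z), add(SSZ, SZ)))))
  [10] S(S(S(mul(S(add(SZ, Z)), add(SSZ, SZ)))))
  [11] S(S(S(add(add(SSZ, SZ), mul(add(SZ, Z), add(SSZ, SZ))))))
  [12] S(S(S(add(S(add(SZ, SZ)), mul(add(SZ, Z), add(SSZ, SZ))))))
  [13] S(S(S(S(add(add(SZ, SZ), mul(add(SZ, Z), add(SSZ, SZ)))))))
  [14] S(S(S(S(add(S(add(Z, SZ)), mul(add(SZ, Z), add(SSZ, SZ)))))))
  [15] S(S(S(S(S(add(add(Z, SZ), mul(add(SZ, Z), add(SSZ, SZ))))))))
  [16] S(S(S(S(S(add(SZ, mul(add(SZ, Z), add(SSZ, SZ))))))))
  [17] S(S(S(S(S(S(add(Z, mul(add(SZ, Z), add(SSZ, SZ)))))))))
  [18] S(S(S(S(S(S(mul(add(SZ, Z), add(SSZ, SZ))))))))
  [19] S(S(S(S(S(S(mul(S(add(Z, Z)), add(SSZ, SZ))))))))
  [20] S(S(S(S(S(S(add(add(SSZ, SZ), mul(add(Z, Z), add(SSZ, SZ)))))))))
  [21] S(S(S(S(S(S(add(S(add(SZ, SZ)), mul(add(Z, Z), add(SSZ, SZ)))))))))
  [22] S(S(S(S(S(S(S(add(add(SZ, SZ), mul(add(Z, Z), add(SSZ, SZ))))))))))
  [23] S(S(S(S(S(S(S(add(S(add(Z, SZ)), mul(add(Z, Z), add(SSZ, SZ))))))))))
  [24] S(S(S(S(S(S(S(S(add(add(Z, SZ), mul(add(Z, Z), add(SSZ, SZ)))))))))))
  [25] S(S(S(S(S(S(S(S(add(SZ, mul(add(Z, Z), add(SSZ, SZ)))))))))))
  [26] S(S(S(S(S(S(S(S(S(add(Z, mul(add(Z, Z), add(SSZ, SZ))))))))))))
  [27] S(S(S(S(S(S(S(S(S(mul(add(Z, Z), add(SSZ, SZ)))))))))))
  [28] S(S(S(S(S(S(S(S(S(mul(Z, add(SSZ, SZ)))))))))))
  [29] S^9(Z)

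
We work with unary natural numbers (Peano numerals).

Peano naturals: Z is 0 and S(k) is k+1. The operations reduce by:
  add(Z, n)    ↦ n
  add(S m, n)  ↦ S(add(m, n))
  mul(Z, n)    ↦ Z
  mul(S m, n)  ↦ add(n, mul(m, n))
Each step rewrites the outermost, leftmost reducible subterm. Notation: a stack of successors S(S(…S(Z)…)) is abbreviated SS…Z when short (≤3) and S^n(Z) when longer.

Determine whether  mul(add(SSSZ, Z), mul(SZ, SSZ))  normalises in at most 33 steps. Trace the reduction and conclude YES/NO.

Answer: YES — reaches normal form S^6(Z) in 32 ≤ 33 steps

Working:
  start: mul(add(SSSZ, Z), mul(SZ, SSZ))
  →1  mul(S(add(SSZ, Z)), mul(SZ, SSZ))
  →2  add(mul(SZ, SSZ), mul(add(SSZ, Z), mul(SZ, SSZ)))
  →3  add(add(SSZ, mul(Z, SSZ)), mul(add(SSZ, Z), mul(SZ, SSZ)))
  →4  add(S(add(SZ, mul(Z, SSZ))), mul(add(SSZ, Z), mul(SZ, SSZ)))
  →5  S(add(add(SZ, mul(Z, SSZ)), mul(add(SSZ, Z), mul(SZ, SSZ))))
  →6  S(add(S(add(Z, mul(Z, SSZ))), mul(add(SSZ, Z), mul(SZ, SSZ))))
  →7  S(S(add(add(Z, mul(Z, SSZ)), mul(add(SSZ, Z), mul(SZ, SSZ)))))
  →8  S(S(add(mul(Z, SSZ), mul(add(SSZ, Z), mul(SZ, SSZ)))))
  →9  S(S(add(Z, mul(add(SSZ, Z), mul(SZ, SSZ)))))
  →10  S(S(mul(add(SSZ, Z), mul(SZ, SSZ))))
  →11  S(S(mul(S(add(SZ, Z)), mul(SZ, SSZ))))
  →12  S(S(add(mul(SZ, SSZ), mul(add(SZ, Z), mul(SZ, SSZ)))))
  →13  S(S(add(add(SSZ, mul(Z, SSZ)), mul(add(SZ, Z), mul(SZ, SSZ)))))
  →14  S(S(add(S(add(SZ, mul(Z, SSZ))), mul(add(SZ, Z), mul(SZ, SSZ)))))
  →15  S(S(S(add(add(SZ, mul(Z, SSZ)), mul(add(SZ, Z), mul(SZ, SSZ))))))
  →16  S(S(S(add(S(add(Z, mul(Z, SSZ))), mul(add(SZ, Z), mul(SZ, SSZ))))))
  →17  S(S(S(S(add(add(Z, mul(Z, SSZ)), mul(add(SZ, Z), mul(SZ, SSZ)))))))
  →18  S(S(S(S(add(mul(Z, SSZ), mul(add(SZ, Z), mul(SZ, SSZ)))))))
  →19  S(S(S(S(add(Z, mul(add(SZ, Z), mul(SZ, SSZ)))))))
  →20  S(S(S(S(mul(add(SZ, Z), mul(SZ, SSZ))))))
  →21  S(S(S(S(mul(S(add(Z, Z)), mul(SZ, SSZ))))))
  →22  S(S(S(S(add(mul(SZ, SSZ), mul(add(Z, Z), mul(SZ, SSZ)))))))
  →23  S(S(S(S(add(add(SSZ, mul(Z, SSZ)), mul(add(Z, Z), mul(SZ, SSZ)))))))
  →24  S(S(S(S(add(S(add(SZ, mul(Z, SSZ))), mul(add(Z, Z), mul(SZ, SSZ)))))))
  →25  S(S(S(S(S(add(add(SZ, mul(Z, SSZ)), mul(add(Z, Z), mul(SZ, SSZ))))))))
  →26  S(S(S(S(S(add(S(add(Z, mul(Z, SSZ))), mul(add(Z, Z), mul(SZ, SSZ))))))))
  →27  S(S(S(S(S(S(add(add(Z, mul(Z, SSZ)), mul(add(Z, Z), mul(SZ, SSZ)))))))))
  →28  S(S(S(S(S(S(add(mul(Z, SSZ), mul(add(Z, Z), mul(SZ, SSZ)))))))))
  →29  S(S(S(S(S(S(add(Z, mul(add(Z, Z), mul(SZ, SSZ)))))))))
  →30  S(S(S(S(S(S(mul(add(Z, Z), mul(SZ, SSZ))))))))
  →31  S(S(S(S(S(S(mul(Z, mul(SZ, SSZ))))))))
  →32  S^6(Z)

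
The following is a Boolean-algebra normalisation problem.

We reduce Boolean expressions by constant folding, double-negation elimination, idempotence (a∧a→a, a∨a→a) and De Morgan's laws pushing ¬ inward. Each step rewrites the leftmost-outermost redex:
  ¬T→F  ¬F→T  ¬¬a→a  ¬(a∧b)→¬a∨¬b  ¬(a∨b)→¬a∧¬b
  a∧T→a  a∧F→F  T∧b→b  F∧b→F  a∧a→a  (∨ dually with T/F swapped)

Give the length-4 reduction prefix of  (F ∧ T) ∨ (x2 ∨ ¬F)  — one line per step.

  start: (F ∧ T) ∨ (x2 ∨ ¬F)
  step 1: F ∨ (x2 ∨ ¬F)
  step 2: x2 ∨ ¬F
  step 3: x2 ∨ T
  step 4: T

Answer: after 4 steps: T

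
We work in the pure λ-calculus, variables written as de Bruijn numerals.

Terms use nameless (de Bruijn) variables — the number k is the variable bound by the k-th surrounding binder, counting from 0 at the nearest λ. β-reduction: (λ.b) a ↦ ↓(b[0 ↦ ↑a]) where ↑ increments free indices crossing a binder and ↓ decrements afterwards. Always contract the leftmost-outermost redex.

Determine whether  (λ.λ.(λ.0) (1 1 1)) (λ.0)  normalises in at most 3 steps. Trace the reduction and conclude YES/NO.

Answer: NO — after 3 steps the term is λ.(λ.0) (λ.0), not yet normal

Derivation:
  start: (λ.λ.(λ.0) (1 1 1)) (λ.0)
  [1] λ.(λ.0) ((λ.0) (λ.0) (λ.0))
  [2] λ.(λ.0) (λ.0) (λ.0)
  [3] λ.(λ.0) (λ.0)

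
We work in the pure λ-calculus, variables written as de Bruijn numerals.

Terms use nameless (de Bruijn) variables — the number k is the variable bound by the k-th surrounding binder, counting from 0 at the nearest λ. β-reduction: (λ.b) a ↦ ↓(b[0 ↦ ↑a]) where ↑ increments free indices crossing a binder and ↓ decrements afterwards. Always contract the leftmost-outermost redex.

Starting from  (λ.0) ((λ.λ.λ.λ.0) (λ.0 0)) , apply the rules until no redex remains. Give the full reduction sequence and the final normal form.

Answer: normal form = λ.λ.λ.0  (in 2 steps)

Working:
  start: (λ.0) ((λ.λ.λ.λ.0) (λ.0 0))
  step 1: (λ.λ.λ.λ.0) (λ.0 0)
  step 2: λ.λ.λ.0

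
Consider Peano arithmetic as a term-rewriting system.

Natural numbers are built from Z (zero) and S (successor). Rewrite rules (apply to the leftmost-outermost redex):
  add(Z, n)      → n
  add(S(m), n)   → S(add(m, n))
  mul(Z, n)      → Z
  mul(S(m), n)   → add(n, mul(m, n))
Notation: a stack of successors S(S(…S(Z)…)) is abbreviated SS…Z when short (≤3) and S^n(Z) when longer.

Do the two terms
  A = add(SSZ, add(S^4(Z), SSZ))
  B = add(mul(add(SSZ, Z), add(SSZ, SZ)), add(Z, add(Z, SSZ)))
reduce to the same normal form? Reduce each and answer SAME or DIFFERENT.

Term A:
  start: add(SSZ, add(S^4(Z), SSZ))
  [1] S(add(SZ, add(S^4(Z), SSZ)))
  [2] S(S(add(Z, add(S^4(Z), SSZ))))
  [3] S(S(add(S^4(Z), SSZ)))
  [4] S(S(S(add(SSSZ, SSZ))))
  [5] S(S(S(S(add(SSZ, SSZ)))))
  [6] S(S(S(S(S(add(SZ, SSZ))))))
  [7] S(S(S(S(S(S(add(Z, SSZ)))))))
  [8] S^8(Z)

Term B:
  start: add(mul(add(SSZ, Z), add(SSZ, SZ)), add(Z, add(Z, SSZ)))
  [1] add(mul(S(add(SZ, Z)), add(SSZ, SZ)), add(Z, add(Z, SSZ)))
  [2] add(add(add(SSZ, SZ), mul(add(SZ, Z), add(SSZ, SZ))), add(Z, add(Z, SSZ)))
  [3] add(add(S(add(SZ, SZ)), mul(add(SZ, Z), add(SSZ, SZ))), add(Z, add(Z, SSZ)))
  [4] add(S(add(add(SZ, SZ), mul(add(SZ, Z), add(SSZ, SZ)))), add(Z, add(Z, SSZ)))
  [5] S(add(add(add(SZ, SZ), mul(add(SZ, Z), add(SSZ, SZ))), add(Z, add(Z, SSZ))))
  [6] S(add(add(S(add(Z, SZ)), mul(add(SZ, Z), add(SSZ, SZ))), add(Z, add(Z, SSZ))))
  [7] S(add(S(add(add(Z, SZ), mul(add(SZ, Z), add(SSZ, SZ)))), add(Z, add(Z, SSZ))))
  [8] S(S(add(add(add(Z, SZ), mul(add(SZ, Z), add(SSZ, SZ))), add(Z, add(Z, SSZ)))))
  [9] S(S(add(add(SZ, mul(add(SZ, Z), add(SSZ, SZ))), add(Z, add(Z, SSZ)))))
  [10] S(S(add(S(add(Z, mul(add(SZ, Z), add(SSZ, SZ)))), add(Z, add(Z, SSZ)))))
  [11] S(S(S(add(add(Z, mul(add(SZ, Z), add(SSZ, SZ))), add(Z, add(Z, SSZ))))))
  [12] S(S(S(add(mul(add(SZ, Z), add(SSZ, SZ)), add(Z, add(Z, SSZ))))))
  [13] S(S(S(add(mul(S(add(Z, Z)), add(SSZ, SZ)), add(Z, add(Z, SSZ))))))
  [14] S(S(S(add(add(add(SSZ, SZ), mul(add(Z, Z), add(SSZ, SZ))), add(Z, add(Z, SSZ))))))
  [15] S(S(S(add(add(S(add(SZ, SZ)), mul(add(Z, Z), add(SSZ, SZ))), add(Z, add(Z, SSZ))))))
  [16] S(S(S(add(S(add(add(SZ, SZ), mul(add(Z, Z), add(SSZ, SZ)))), add(Z, add(Z, SSZ))))))
  [17] S(S(S(S(add(add(add(SZ, SZ), mul(add(Z, Z), add(SSZ, SZ))), add(Z, add(Z, SSZ)))))))
  [18] S(S(S(S(add(add(S(add(Z, SZ)), mul(add(Z, Z), add(SSZ, SZ))), add(Z, add(Z, SSZ)))))))
  [19] S(S(S(S(add(S(add(add(Z, SZ), mul(add(Z, Z), add(SSZ, SZ)))), add(Z, add(Z, SSZ)))))))
  [20] S(S(S(S(S(add(add(add(Z, SZ), mul(add(Z, Z), add(SSZ, SZ))), add(Z, add(Z, SSZ))))))))
  [21] S(S(S(S(S(add(add(SZ, mul(add(Z, Z), add(SSZ, SZ))), add(Z, add(Z, SSZ))))))))
  [22] S(S(S(S(S(add(S(add(Z, mul(add(Z, Z), add(SSZ, SZ)))), add(Z, add(Z, SSZ))))))))
  [23] S(S(S(S(S(S(add(add(Z, mul(add(Z, Z), add(SSZ, SZ))), add(Z, add(Z, SSZ)))))))))
  [24] S(S(S(S(S(S(add(mul(add(Z, Z), add(SSZ, SZ)), add(Z, add(Z, SSZ)))))))))
  [25] S(S(S(S(S(S(add(mul(Z, add(SSZ, SZ)), add(Z, add(Z, SSZ)))))))))
  [26] S(S(S(S(S(S(add(Z, add(Z, add(Z, SSZ)))))))))
  [27] S(S(S(S(S(S(add(Z, add(Z, SSZ))))))))
  [28] S(S(S(S(S(S(add(Z, SSZ)))))))
  [29] S^8(Z)

Answer: SAME — A ⇓ S^8(Z), B ⇓ S^8(Z)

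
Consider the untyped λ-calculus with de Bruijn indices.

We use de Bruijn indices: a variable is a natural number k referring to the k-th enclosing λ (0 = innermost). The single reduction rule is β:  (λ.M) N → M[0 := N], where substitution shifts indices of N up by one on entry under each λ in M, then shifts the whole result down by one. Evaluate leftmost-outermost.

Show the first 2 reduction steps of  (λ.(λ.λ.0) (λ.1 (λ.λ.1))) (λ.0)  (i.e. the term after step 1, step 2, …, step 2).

Answer: after 2 steps: λ.0

Reduction:
  start: (λ.(λ.λ.0) (λ.1 (λ.λ.1))) (λ.0)
  [1] (λ.λ.0) (λ.(λ.0) (λ.λ.1))
  [2] λ.0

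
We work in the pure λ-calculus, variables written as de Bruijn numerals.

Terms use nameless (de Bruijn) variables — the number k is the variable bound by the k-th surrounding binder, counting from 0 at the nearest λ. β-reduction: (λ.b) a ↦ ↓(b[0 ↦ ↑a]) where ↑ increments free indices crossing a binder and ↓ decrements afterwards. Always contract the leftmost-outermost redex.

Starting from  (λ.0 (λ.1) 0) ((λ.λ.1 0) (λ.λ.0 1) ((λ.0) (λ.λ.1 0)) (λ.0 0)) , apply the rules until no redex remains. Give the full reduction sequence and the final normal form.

Answer: normal form = λ.λ.1 0  (in 22 steps)

Reduction:
  start: (λ.0 (λ.1) 0) ((λ.λ.1 0) (λ.λ.0 1) ((λ.0) (λ.λ.1 0)) (λ.0 0))
  →1  (λ.λ.1 0) (λ.λ.0 1) ((λ.0) (λ.λ.1 0)) (λ.0 0) (λ.(λ.λ.1 0) (λ.λ.0 1) ((λ.0) (λ.λ.1 0)) (λ.0 0)) ((λ.λ.1 0) (λ.λ.0 1) ((λ.0) (λ.λ.1 0)) (λ.0 0))
  →2  (λ.(λ.λ.0 1) 0) ((λ.0) (λ.λ.1 0)) (λ.0 0) (λ.(λ.λ.1 0) (λ.λ.0 1) ((λ.0) (λ.λ.1 0)) (λ.0 0)) ((λ.λ.1 0) (λ.λ.0 1) ((λ.0) (λ.λ.1 0)) (λ.0 0))
  →3  (λ.λ.0 1) ((λ.0) (λ.λ.1 0)) (λ.0 0) (λ.(λ.λ.1 0) (λ.λ.0 1) ((λ.0) (λ.λ.1 0)) (λ.0 0)) ((λ.λ.1 0) (λ.λ.0 1) ((λ.0) (λ.λ.1 0)) (λ.0 0))
  →4  (λ.0 ((λ.0) (λ.λ.1 0))) (λ.0 0) (λ.(λ.λ.1 0) (λ.λ.0 1) ((λ.0) (λ.λ.1 0)) (λ.0 0)) ((λ.λ.1 0) (λ.λ.0 1) ((λ.0) (λ.λ.1 0)) (λ.0 0))
  →5  (λ.0 0) ((λ.0) (λ.λ.1 0)) (λ.(λ.λ.1 0) (λ.λ.0 1) ((λ.0) (λ.λ.1 0)) (λ.0 0)) ((λ.λ.1 0) (λ.λ.0 1) ((λ.0) (λ.λ.1 0)) (λ.0 0))
  →6  (λ.0) (λ.λ.1 0) ((λ.0) (λ.λ.1 0)) (λ.(λ.λ.1 0) (λ.λ.0 1) ((λ.0) (λ.λ.1 0)) (λ.0 0)) ((λ.λ.1 0) (λ.λ.0 1) ((λ.0) (λ.λ.1 0)) (λ.0 0))
  →7  (λ.λ.1 0) ((λ.0) (λ.λ.1 0)) (λ.(λ.λ.1 0) (λ.λ.0 1) ((λ.0) (λ.λ.1 0)) (λ.0 0)) ((λ.λ.1 0) (λ.λ.0 1) ((λ.0) (λ.λ.1 0)) (λ.0 0))
  →8  (λ.(λ.0) (λ.λ.1 0) 0) (λ.(λ.λ.1 0) (λ.λ.0 1) ((λ.0) (λ.λ.1 0)) (λ.0 0)) ((λ.λ.1 0) (λ.λ.0 1) ((λ.0) (λ.λ.1 0)) (λ.0 0))
  →9  (λ.0) (λ.λ.1 0) (λ.(λ.λ.1 0) (λ.λ.0 1) ((λ.0) (λ.λ.1 0)) (λ.0 0)) ((λ.λ.1 0) (λ.λ.0 1) ((λ.0) (λ.λ.1 0)) (λ.0 0))
  →10  (λ.λ.1 0) (λ.(λ.λ.1 0) (λ.λ.0 1) ((λ.0) (λ.λ.1 0)) (λ.0 0)) ((λ.λ.1 0) (λ.λ.0 1) ((λ.0) (λ.λ.1 0)) (λ.0 0))
  →11  (λ.(λ.(λ.λ.1 0) (λ.λ.0 1) ((λ.0) (λ.λ.1 0)) (λ.0 0)) 0) ((λ.λ.1 0) (λ.λ.0 1) ((λ.0) (λ.λ.1 0)) (λ.0 0))
  →12  (λ.(λ.λ.1 0) (λ.λ.0 1) ((λ.0) (λ.λ.1 0)) (λ.0 0)) ((λ.λ.1 0) (λ.λ.0 1) ((λ.0) (λ.λ.1 0)) (λ.0 0))
  →13  (λ.λ.1 0) (λ.λ.0 1) ((λ.0) (λ.λ.1 0)) (λ.0 0)
  →14  (λ.(λ.λ.0 1) 0) ((λ.0) (λ.λ.1 0)) (λ.0 0)
  →15  (λ.λ.0 1) ((λ.0) (λ.λ.1 0)) (λ.0 0)
  →16  (λ.0 ((λ.0) (λ.λ.1 0))) (λ.0 0)
  →17  (λ.0 0) ((λ.0) (λ.λ.1 0))
  →18  (λ.0) (λ.λ.1 0) ((λ.0) (λ.λ.1 0))
  →19  (λ.λ.1 0) ((λ.0) (λ.λ.1 0))
  →20  λ.(λ.0) (λ.λ.1 0) 0
  →21  λ.(λ.λ.1 0) 0
  →22  λ.λ.1 0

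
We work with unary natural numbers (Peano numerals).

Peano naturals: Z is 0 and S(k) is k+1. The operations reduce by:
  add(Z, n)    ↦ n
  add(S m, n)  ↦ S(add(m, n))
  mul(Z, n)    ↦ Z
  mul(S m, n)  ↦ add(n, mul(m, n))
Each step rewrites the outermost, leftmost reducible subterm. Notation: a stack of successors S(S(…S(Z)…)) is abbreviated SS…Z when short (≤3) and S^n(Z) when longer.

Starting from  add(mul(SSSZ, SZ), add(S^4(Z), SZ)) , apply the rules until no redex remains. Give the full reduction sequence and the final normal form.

Answer: normal form = S^8(Z)  (in 19 steps)

Derivation:
  start: add(mul(SSSZ, SZ), add(S^4(Z), SZ))
  step 1: add(add(SZ, mul(SSZ, SZ)), add(S^4(Z), SZ))
  step 2: add(S(add(Z, mul(SSZ, SZ))), add(S^4(Z), SZ))
  step 3: S(add(add(Z, mul(SSZ, SZ)), add(S^4(Z), SZ)))
  step 4: S(add(mul(SSZ, SZ), add(S^4(Z), SZ)))
  step 5: S(add(add(SZ, mul(SZ, SZ)), add(S^4(Z), SZ)))
  step 6: S(add(S(add(Z, mul(SZ, SZ))), add(S^4(Z), SZ)))
  step 7: S(S(add(add(Z, mul(SZ, SZ)), add(S^4(Z), SZ))))
  step 8: S(S(add(mul(SZ, SZ), add(S^4(Z), SZ))))
  step 9: S(S(add(add(SZ, mul(Z, SZ)), add(S^4(Z), SZ))))
  step 10: S(S(add(S(add(Z, mul(Z, SZ))), add(S^4(Z), SZ))))
  step 11: S(S(S(add(add(Z, mul(Z, SZ)), add(S^4(Z), SZ)))))
  step 12: S(S(S(add(mul(Z, SZ), add(S^4(Z), SZ)))))
  step 13: S(S(S(add(Z, add(S^4(Z), SZ)))))
  step 14: S(S(S(add(S^4(Z), SZ))))
  step 15: S(S(S(S(add(SSSZ, SZ)))))
  step 16: S(S(S(S(S(add(SSZ, SZ))))))
  step 17: S(S(S(S(S(S(add(SZ, SZ)))))))
  step 18: S(S(S(S(S(S(S(add(Z, SZ))))))))
  step 19: S^8(Z)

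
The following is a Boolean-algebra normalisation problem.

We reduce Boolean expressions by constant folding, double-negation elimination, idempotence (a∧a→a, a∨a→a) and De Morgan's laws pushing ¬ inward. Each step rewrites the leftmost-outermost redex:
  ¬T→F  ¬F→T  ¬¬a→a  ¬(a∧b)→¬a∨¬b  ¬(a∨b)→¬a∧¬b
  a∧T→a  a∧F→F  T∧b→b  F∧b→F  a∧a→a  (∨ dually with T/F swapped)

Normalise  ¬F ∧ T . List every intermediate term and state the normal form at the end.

Answer: normal form = T  (in 2 steps)

Working:
  start: ¬F ∧ T
  →1  ¬F
  →2  T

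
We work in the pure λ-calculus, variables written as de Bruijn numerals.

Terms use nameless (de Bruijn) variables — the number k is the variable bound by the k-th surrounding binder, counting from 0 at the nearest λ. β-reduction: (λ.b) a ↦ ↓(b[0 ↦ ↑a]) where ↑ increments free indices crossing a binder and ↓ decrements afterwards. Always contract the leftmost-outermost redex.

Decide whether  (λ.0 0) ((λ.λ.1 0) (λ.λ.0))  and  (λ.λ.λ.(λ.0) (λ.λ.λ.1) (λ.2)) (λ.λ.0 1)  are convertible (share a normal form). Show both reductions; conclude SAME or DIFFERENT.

Answer: DIFFERENT — A ⇓ λ.0, B ⇓ λ.λ.λ.λ.1

Derivation:
Term A:
  start: (λ.0 0) ((λ.λ.1 0) (λ.λ.0))
  step 1: (λ.λ.1 0) (λ.λ.0) ((λ.λ.1 0) (λ.λ.0))
  step 2: (λ.(λ.λ.0) 0) ((λ.λ.1 0) (λ.λ.0))
  step 3: (λ.λ.0) ((λ.λ.1 0) (λ.λ.0))
  step 4: λ.0

Term B:
  start: (λ.λ.λ.(λ.0) (λ.λ.λ.1) (λ.2)) (λ.λ.0 1)
  step 1: λ.λ.(λ.0) (λ.λ.λ.1) (λ.2)
  step 2: λ.λ.(λ.λ.λ.1) (λ.2)
  step 3: λ.λ.λ.λ.1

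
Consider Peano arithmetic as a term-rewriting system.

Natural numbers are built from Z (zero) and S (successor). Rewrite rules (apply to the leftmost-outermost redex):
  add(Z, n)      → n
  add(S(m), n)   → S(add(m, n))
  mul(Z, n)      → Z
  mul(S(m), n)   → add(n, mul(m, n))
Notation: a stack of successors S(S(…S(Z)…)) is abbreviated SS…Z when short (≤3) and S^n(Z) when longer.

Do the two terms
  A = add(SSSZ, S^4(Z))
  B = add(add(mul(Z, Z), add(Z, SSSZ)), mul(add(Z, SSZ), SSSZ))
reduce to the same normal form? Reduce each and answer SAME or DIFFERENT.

Term A:
  start: add(SSSZ, S^4(Z))
  →1  S(add(SSZ, S^4(Z)))
  →2  S(S(add(SZ, S^4(Z))))
  →3  S(S(S(add(Z, S^4(Z)))))
  →4  S^7(Z)

Term B:
  start: add(add(mul(Z, Z), add(Z, SSSZ)), mul(add(Z, SSZ), SSSZ))
  →1  add(add(Z, add(Z, SSSZ)), mul(add(Z, SSZ), SSSZ))
  →2  add(add(Z, SSSZ), mul(add(Z, SSZ), SSSZ))
  →3  add(SSSZ, mul(add(Z, SSZ), SSSZ))
  →4  S(add(SSZ, mul(add(Z, SSZ), SSSZ)))
  →5  S(S(add(SZ, mul(add(Z, SSZ), SSSZ))))
  →6  S(S(S(add(Z, mul(add(Z, SSZ), SSSZ)))))
  →7  S(S(S(mul(add(Z, SSZ), SSSZ))))
  →8  S(S(S(mul(SSZ, SSSZ))))
  →9  S(S(S(add(SSSZ, mul(SZ, SSSZ)))))
  →10  S(S(S(S(add(SSZ, mul(SZ, SSSZ))))))
  →11  S(S(S(S(S(add(SZ, mul(SZ, SSSZ)))))))
  →12  S(S(S(S(S(S(add(Z, mul(SZ, SSSZ))))))))
  →13  S(S(S(S(S(S(mul(SZ, SSSZ)))))))
  →14  S(S(S(S(S(S(add(SSSZ, mul(Z, SSSZ))))))))
  →15  S(S(S(S(S(S(S(add(SSZ, mul(Z, SSSZ)))))))))
  →16  S(S(S(S(S(S(S(S(add(SZ, mul(Z, SSSZ))))))))))
  →17  S(S(S(S(S(S(S(S(S(add(Z, mul(Z, SSSZ)))))))))))
  →18  S(S(S(S(S(S(S(S(S(mul(Z, SSSZ))))))))))
  →19  S^9(Z)

Answer: DIFFERENT — A ⇓ S^7(Z), B ⇓ S^9(Z)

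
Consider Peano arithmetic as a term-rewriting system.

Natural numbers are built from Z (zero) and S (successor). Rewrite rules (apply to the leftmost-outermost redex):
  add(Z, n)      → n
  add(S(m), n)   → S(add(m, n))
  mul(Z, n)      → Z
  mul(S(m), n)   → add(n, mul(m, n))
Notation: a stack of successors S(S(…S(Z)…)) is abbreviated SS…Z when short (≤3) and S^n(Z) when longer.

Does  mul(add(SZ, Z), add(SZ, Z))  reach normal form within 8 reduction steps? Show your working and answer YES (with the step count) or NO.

Answer: YES — reaches normal form SZ in 8 ≤ 8 steps

Derivation:
  start: mul(add(SZ, Z), add(SZ, Z))
  step 1: mul(S(add(Z, Z)), add(SZ, Z))
  step 2: add(add(SZ, Z), mul(add(Z, Z), add(SZ, Z)))
  step 3: add(S(add(Z, Z)), mul(add(Z, Z), add(SZ, Z)))
  step 4: S(add(add(Z, Z), mul(add(Z, Z), add(SZ, Z))))
  step 5: S(add(Z, mul(add(Z, Z), add(SZ, Z))))
  step 6: S(mul(add(Z, Z), add(SZ, Z)))
  step 7: S(mul(Z, add(SZ, Z)))
  step 8: SZ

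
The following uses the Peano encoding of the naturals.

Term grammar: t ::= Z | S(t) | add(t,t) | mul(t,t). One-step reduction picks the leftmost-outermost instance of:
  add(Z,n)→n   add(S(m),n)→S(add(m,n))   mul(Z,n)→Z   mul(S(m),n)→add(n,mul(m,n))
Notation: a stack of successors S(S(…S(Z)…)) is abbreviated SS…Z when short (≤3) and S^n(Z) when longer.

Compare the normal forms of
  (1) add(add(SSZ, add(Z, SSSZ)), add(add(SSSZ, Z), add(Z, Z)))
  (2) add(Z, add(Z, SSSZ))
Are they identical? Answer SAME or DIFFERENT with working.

Answer: DIFFERENT — A ⇓ S^8(Z), B ⇓ SSSZ

Reduction:
Term A:
  start: add(add(SSZ, add(Z, SSSZ)), add(add(SSSZ, Z), add(Z, Z)))
  step 1: add(S(add(SZ, add(Z, SSSZ))), add(add(SSSZ, Z), add(Z, Z)))
  step 2: S(add(add(SZ, add(Z, SSSZ)), add(add(SSSZ, Z), add(Z, Z))))
  step 3: S(add(S(add(Z, add(Z, SSSZ))), add(add(SSSZ, Z), add(Z, Z))))
  step 4: S(S(add(add(Z, add(Z, SSSZ)), add(add(SSSZ, Z), add(Z, Z)))))
  step 5: S(S(add(add(Z, SSSZ), add(add(SSSZ, Z), add(Z, Z)))))
  step 6: S(S(add(SSSZ, add(add(SSSZ, Z), add(Z, Z)))))
  step 7: S(S(S(add(SSZ, add(add(SSSZ, Z), add(Z, Z))))))
  step 8: S(S(S(S(add(SZ, add(add(SSSZ, Z), add(Z, Z)))))))
  step 9: S(S(S(S(S(add(Z, add(add(SSSZ, Z), add(Z, Z))))))))
  step 10: S(S(S(S(S(add(add(SSSZ, Z), add(Z, Z)))))))
  step 11: S(S(S(S(S(add(S(add(SSZ, Z)), add(Z, Z)))))))
  step 12: S(S(S(S(S(S(add(add(SSZ, Z), add(Z, Z))))))))
  step 13: S(S(S(S(S(S(add(S(add(SZ, Z)), add(Z, Z))))))))
  step 14: S(S(S(S(S(S(S(add(add(SZ, Z), add(Z, Z)))))))))
  step 15: S(S(S(S(S(S(S(add(S(add(Z, Z)), add(Z, Z)))))))))
  step 16: S(S(S(S(S(S(S(S(add(add(Z, Z), add(Z, Z))))))))))
  step 17: S(S(S(S(S(S(S(S(add(Z, add(Z, Z))))))))))
  step 18: S(S(S(S(S(S(S(S(add(Z, Z)))))))))
  step 19: S^8(Z)

Term B:
  start: add(Z, add(Z, SSSZ))
  step 1: add(Z, SSSZ)
  step 2: SSSZ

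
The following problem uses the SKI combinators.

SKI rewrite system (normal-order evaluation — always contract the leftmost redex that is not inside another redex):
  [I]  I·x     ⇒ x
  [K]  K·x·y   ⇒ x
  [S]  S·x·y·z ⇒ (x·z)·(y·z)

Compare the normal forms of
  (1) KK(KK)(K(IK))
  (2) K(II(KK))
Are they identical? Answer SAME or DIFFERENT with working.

Term A:
  start: KK(KK)(K(IK))
  [1] K(K(IK))
  [2] K(KK)

Term B:
  start: K(II(KK))
  [1] K(I(KK))
  [2] K(KK)

Answer: SAME — A ⇓ K(KK), B ⇓ K(KK)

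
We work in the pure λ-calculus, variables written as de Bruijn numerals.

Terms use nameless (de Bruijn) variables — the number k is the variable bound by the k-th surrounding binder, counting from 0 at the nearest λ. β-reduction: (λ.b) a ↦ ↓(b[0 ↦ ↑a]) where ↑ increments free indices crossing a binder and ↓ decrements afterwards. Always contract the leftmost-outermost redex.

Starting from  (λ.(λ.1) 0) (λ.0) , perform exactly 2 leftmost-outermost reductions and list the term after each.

  start: (λ.(λ.1) 0) (λ.0)
  [1] (λ.λ.0) (λ.0)
  [2] λ.0

Answer: after 2 steps: λ.0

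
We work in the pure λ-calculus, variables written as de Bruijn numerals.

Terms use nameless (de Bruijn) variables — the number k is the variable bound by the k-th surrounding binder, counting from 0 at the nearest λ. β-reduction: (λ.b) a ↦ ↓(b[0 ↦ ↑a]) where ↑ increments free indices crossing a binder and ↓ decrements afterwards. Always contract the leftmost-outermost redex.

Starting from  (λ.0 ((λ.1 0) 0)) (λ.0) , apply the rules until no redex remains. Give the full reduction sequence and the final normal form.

  start: (λ.0 ((λ.1 0) 0)) (λ.0)
  →1  (λ.0) ((λ.(λ.0) 0) (λ.0))
  →2  (λ.(λ.0) 0) (λ.0)
  →3  (λ.0) (λ.0)
  →4  λ.0

Answer: normal form = λ.0  (in 4 steps)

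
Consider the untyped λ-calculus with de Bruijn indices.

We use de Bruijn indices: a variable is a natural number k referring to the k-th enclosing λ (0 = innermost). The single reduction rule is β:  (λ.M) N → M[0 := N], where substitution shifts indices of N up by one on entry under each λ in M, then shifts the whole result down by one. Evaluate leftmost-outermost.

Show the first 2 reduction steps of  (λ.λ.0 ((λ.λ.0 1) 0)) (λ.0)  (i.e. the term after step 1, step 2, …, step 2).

  start: (λ.λ.0 ((λ.λ.0 1) 0)) (λ.0)
  [1] λ.0 ((λ.λ.0 1) 0)
  [2] λ.0 (λ.0 1)

Answer: after 2 steps: λ.0 (λ.0 1)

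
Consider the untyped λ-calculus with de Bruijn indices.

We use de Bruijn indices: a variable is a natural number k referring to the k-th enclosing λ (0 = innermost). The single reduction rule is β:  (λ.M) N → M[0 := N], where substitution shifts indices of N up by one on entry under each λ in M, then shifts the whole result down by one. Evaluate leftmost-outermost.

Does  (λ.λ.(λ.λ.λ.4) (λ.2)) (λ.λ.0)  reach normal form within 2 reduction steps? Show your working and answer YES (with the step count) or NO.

  start: (λ.λ.(λ.λ.λ.4) (λ.2)) (λ.λ.0)
  step 1: λ.(λ.λ.λ.λ.λ.0) (λ.λ.λ.0)
  step 2: λ.λ.λ.λ.λ.0

Answer: YES — reaches normal form λ.λ.λ.λ.λ.0 in 2 ≤ 2 steps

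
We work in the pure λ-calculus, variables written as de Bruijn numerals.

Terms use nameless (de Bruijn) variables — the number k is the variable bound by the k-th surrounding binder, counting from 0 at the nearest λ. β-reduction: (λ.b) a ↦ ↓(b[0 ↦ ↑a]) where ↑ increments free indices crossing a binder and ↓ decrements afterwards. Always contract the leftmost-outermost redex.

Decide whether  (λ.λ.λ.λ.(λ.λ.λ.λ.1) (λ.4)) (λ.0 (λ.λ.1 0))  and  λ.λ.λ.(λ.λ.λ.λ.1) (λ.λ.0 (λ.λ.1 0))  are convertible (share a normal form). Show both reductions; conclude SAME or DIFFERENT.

Term A:
  start: (λ.λ.λ.λ.(λ.λ.λ.λ.1) (λ.4)) (λ.0 (λ.λ.1 0))
  →1  λ.λ.λ.(λ.λ.λ.λ.1) (λ.λ.0 (λ.λ.1 0))
  →2  λ.λ.λ.λ.λ.λ.1

Term B:
  start: λ.λ.λ.(λ.λ.λ.λ.1) (λ.λ.0 (λ.λ.1 0))
  →1  λ.λ.λ.λ.λ.λ.1

Answer: SAME — A ⇓ λ.λ.λ.λ.λ.λ.1, B ⇓ λ.λ.λ.λ.λ.λ.1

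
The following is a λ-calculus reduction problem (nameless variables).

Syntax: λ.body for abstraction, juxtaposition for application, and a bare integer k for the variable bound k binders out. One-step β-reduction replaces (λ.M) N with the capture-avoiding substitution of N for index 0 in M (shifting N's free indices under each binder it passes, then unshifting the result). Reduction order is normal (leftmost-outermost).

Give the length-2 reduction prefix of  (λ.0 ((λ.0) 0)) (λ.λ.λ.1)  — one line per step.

Answer: after 2 steps: λ.λ.1

Reduction:
  start: (λ.0 ((λ.0) 0)) (λ.λ.λ.1)
  [1] (λ.λ.λ.1) ((λ.0) (λ.λ.λ.1))
  [2] λ.λ.1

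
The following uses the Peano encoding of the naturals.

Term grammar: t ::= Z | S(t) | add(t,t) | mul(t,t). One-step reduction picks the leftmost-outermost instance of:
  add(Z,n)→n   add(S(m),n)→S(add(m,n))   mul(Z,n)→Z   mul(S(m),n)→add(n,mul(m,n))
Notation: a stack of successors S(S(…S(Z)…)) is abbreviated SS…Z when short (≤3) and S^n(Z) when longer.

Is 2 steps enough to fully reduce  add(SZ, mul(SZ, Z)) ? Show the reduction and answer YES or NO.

Answer: NO — after 2 steps the term is S(mul(SZ, Z)), not yet normal

Reduction:
  start: add(SZ, mul(SZ, Z))
  [1] S(add(Z, mul(SZ, Z)))
  [2] S(mul(SZ, Z))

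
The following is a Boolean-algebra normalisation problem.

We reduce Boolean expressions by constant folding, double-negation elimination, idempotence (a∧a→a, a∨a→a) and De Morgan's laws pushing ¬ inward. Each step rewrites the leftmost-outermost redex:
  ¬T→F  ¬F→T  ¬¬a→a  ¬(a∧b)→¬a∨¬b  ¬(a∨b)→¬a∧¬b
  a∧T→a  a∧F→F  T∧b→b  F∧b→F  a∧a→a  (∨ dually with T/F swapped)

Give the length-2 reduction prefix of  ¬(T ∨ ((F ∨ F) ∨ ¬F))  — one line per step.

  start: ¬(T ∨ ((F ∨ F) ∨ ¬F))
  →1  ¬T ∧ ¬((F ∨ F) ∨ ¬F)
  →2  F ∧ ¬((F ∨ F) ∨ ¬F)

Answer: after 2 steps: F ∧ ¬((F ∨ F) ∨ ¬F)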